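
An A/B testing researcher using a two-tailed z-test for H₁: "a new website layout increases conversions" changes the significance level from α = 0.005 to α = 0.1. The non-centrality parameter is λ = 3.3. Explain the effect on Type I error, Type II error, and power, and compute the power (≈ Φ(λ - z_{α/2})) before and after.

Increasing α from 0.005 to 0.1:
• Type I error rate increases (α is the Type I rate by definition).
• Critical value moves from z_{α/2} = 2.807 to 1.645, so power = Φ(λ - z_{α/2}) goes from Φ(3.3 - 2.807) = 0.689 to Φ(3.3 - 1.645) = 0.951.
• Type II error rate β = 1 - power therefore decreases (0.311 → 0.049).
Appropriate when false negatives are costly — here, discarding a layout that would have improved conversions — lost revenue.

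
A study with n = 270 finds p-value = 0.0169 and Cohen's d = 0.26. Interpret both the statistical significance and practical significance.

Statistically significant (p = 0.0169 < 0.05). Cohen's d = 0.26 indicates a small effect size. Both statistical and practical significance should be considered.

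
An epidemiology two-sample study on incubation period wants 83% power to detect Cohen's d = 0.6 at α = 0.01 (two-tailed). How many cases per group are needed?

z_{α/2} = 2.576, z_β = Φ⁻¹(0.83) = 0.954. For medium effect (d = 0.6): n per group = 2(z_{α/2} + z_β)²/d² = 2(2.576 + 0.954)²/0.6² = 69.2 → 70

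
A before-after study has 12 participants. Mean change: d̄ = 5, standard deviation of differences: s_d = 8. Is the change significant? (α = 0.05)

t = d̄/(s_d/√n) = 5/(8/√12) = 2.165. df = 11, critical t = ±2.201. Fail to reject H₀.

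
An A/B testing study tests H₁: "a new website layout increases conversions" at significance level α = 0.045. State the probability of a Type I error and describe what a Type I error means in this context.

P(Type I error) = α = 0.045. A Type I error is rejecting H₀ when H₀ is actually true (false positive) — here, concluding that a new website layout increases conversions when in fact this is not the case. Consequence: rolling out a layout that doesn't actually help — wasted engineering effort.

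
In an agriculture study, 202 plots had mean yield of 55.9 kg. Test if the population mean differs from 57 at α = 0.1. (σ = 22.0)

z = (x̄ - μ₀)/(σ/√n) = (55.9 - 57)/(22.0/√202) = -0.711. Critical value: ±1.645. Since |-0.711| ≤ 1.645, Fail to reject H₀.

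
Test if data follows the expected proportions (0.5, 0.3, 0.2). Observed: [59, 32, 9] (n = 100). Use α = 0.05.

Expected: [50.0, 30.0, 20.0]. χ² = 7.803. df = 2, critical = 5.991. Reject H₀.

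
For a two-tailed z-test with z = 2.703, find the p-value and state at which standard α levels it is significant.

p = 2·P(Z > |2.703|) = 2·(1 - Φ(2.703)) ≈ 0.0069. Significant at α = 0.1; Significant at α = 0.05; Significant at α = 0.01.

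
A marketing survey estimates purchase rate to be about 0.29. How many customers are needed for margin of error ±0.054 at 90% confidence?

n = z²p(1-p)/E² = 1.645²×0.29×0.71/0.054² = 191.1 → n = 192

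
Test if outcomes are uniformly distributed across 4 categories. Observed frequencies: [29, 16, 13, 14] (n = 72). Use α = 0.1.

Expected = 18 each. χ² = Σ(O-E)²/E = 9.222. df = 3, critical value = 6.251. Reject H₀.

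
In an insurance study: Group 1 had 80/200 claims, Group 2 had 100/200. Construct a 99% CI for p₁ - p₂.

p̂₁ = 0.4, p̂₂ = 0.5. Difference = -0.1. CI = (-0.228, 0.028)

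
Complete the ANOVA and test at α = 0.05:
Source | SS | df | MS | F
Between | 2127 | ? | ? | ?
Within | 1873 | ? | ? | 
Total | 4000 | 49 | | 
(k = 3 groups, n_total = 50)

df_between = 2, df_within = 47. MS_between = 1063.5, MS_within = 39.85. F = 26.687, F_crit ≈ 3.195. Reject H₀.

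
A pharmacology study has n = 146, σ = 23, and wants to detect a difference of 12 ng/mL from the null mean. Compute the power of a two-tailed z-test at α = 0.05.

SE = σ/√n = 23/√146 = 1.903. Non-centrality λ = d/SE = 12/1.903 = 6.304. Power ≈ Φ(λ - z_{α/2}) = Φ(6.304 - 1.96) = Φ(4.344) = 1.0.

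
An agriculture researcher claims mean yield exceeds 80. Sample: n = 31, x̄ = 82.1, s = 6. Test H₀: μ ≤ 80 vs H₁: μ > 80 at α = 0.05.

t = (82.1 - 80)/(6/√31) = 1.949, df = 30. Critical t = 1.697. Reject H₀.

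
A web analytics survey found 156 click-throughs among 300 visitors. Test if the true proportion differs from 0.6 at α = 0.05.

p̂ = 0.52, p₀ = 0.6. z = (p̂ - p₀)/√(p₀(1-p₀)/n) = -2.828. Critical: ±1.96. Reject H₀.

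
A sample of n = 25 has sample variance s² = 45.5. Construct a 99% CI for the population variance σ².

df = 24. χ²_{0.005} = 45.559, χ²_{0.995} = 9.886. CI for σ² = ((n-1)s²/χ²_{α/2}, (n-1)s²/χ²_{1-α/2}) = (24·45.5/45.559, 24·45.5/9.886) = (23.97, 110.46)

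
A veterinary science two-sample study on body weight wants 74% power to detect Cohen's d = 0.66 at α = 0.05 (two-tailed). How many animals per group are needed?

z_{α/2} = 1.96, z_β = Φ⁻¹(0.74) = 0.643. For medium effect (d = 0.66): n per group = 2(z_{α/2} + z_β)²/d² = 2(1.96 + 0.643)²/0.66² = 31.1 → 32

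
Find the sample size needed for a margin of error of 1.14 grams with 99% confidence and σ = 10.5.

n = (z*σ/E)² = (2.576×10.5/1.14)² = 562.9 → n = 563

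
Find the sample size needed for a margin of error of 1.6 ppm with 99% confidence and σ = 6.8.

n = (z*σ/E)² = (2.576×6.8/1.6)² = 119.9 → n = 120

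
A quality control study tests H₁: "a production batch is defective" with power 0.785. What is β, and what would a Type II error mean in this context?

β = 1 - power = 1 - 0.785 = 0.215. A Type II error is failing to reject H₀ when H₀ is false (false negative) — here, failing to conclude that a production batch is defective when in fact it is true. Consequence: shipping a defective batch — faulty products reach customers.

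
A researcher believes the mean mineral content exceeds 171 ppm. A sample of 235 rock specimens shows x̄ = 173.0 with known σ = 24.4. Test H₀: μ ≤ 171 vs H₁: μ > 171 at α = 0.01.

z = 1.257. Critical value: 2.33. Fail to reject H₀.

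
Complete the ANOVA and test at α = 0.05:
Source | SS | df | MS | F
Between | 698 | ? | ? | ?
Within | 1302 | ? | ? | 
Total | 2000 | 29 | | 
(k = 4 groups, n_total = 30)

df_between = 3, df_within = 26. MS_between = 232.67, MS_within = 50.08. F = 4.646, F_crit ≈ 2.975. Reject H₀.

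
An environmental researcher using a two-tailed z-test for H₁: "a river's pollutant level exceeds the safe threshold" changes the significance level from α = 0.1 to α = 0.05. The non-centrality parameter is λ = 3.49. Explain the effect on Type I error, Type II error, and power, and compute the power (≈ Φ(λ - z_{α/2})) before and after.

Decreasing α from 0.1 to 0.05:
• Type I error rate decreases (α is the Type I rate by definition).
• Critical value moves from z_{α/2} = 1.645 to 1.96, so power = Φ(λ - z_{α/2}) goes from Φ(3.49 - 1.645) = 0.967 to Φ(3.49 - 1.96) = 0.937.
• Type II error rate β = 1 - power therefore increases (0.033 → 0.063).
Appropriate when false positives are costly — here, shutting down a compliant factory unnecessarily.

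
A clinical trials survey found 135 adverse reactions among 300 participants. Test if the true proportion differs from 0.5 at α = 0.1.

p̂ = 0.45, p₀ = 0.5. z = (p̂ - p₀)/√(p₀(1-p₀)/n) = -1.732. Critical: ±1.645. Reject H₀.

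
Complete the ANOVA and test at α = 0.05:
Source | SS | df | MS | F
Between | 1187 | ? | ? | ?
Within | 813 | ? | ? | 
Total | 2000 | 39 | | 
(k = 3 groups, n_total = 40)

df_between = 2, df_within = 37. MS_between = 593.5, MS_within = 21.97. F = 27.01, F_crit ≈ 3.252. Reject H₀.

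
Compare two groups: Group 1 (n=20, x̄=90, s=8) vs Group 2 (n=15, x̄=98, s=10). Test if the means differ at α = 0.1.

Pooled sp = 8.9. t = -2.631, df = 33. Critical t = ±1.692. Reject H₀.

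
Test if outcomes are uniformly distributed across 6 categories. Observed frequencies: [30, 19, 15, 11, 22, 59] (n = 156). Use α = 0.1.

Expected = 26 each. χ² = Σ(O-E)²/E = 58.308. df = 5, critical value = 9.236. Reject H₀.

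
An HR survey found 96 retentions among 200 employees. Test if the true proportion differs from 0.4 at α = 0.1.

p̂ = 0.48, p₀ = 0.4. z = (p̂ - p₀)/√(p₀(1-p₀)/n) = 2.309. Critical: ±1.645. Reject H₀.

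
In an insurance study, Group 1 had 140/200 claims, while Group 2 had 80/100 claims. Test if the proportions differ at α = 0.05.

p̂₁ = 0.7, p̂₂ = 0.8, pooled p̂ = 0.733. z = -1.846. Critical: ±1.96. Fail to reject H₀.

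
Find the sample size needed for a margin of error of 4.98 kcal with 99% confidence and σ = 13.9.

n = (z*σ/E)² = (2.576×13.9/4.98)² = 51.7 → n = 52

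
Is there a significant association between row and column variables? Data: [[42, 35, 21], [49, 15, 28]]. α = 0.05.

χ² = 9.358. df = 2, critical = 5.991. Reject H₀. Variables are dependent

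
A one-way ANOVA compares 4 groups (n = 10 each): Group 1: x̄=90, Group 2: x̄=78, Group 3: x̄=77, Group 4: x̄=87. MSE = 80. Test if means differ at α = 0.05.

Grand mean = 83.0. SS_between = 1260.0, MS_between = 420.0. F = 5.25, F_crit ≈ 2.866. Reject H₀.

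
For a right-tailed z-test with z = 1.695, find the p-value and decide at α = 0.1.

p = P(Z > 1.695) = 1 - Φ(1.695) ≈ 0.045. Since p < 0.1, reject H₀ (significant) at α = 0.1.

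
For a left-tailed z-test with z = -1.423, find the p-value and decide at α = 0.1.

p = P(Z < -1.423) = Φ(-1.423) ≈ 0.0774. Since p < 0.1, reject H₀ (significant) at α = 0.1.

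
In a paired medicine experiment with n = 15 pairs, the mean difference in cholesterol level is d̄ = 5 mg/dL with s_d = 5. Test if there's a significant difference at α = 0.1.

t = d̄/(s_d/√n) = 5/(5/√15) = 3.873. df = 14, critical t = ±1.761. Reject H₀.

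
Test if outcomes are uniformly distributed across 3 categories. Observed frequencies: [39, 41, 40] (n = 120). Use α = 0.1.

Expected = 40 each. χ² = Σ(O-E)²/E = 0.05. df = 2, critical value = 4.605. Fail to reject H₀.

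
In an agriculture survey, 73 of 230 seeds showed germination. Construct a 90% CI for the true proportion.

p̂ = 0.317. CI = p̂ ± z*√(p̂(1-p̂)/n) = (0.267, 0.368)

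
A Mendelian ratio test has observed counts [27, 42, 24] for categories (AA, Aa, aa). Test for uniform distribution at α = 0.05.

Expected = 31 each. χ² = Σ(O-E)²/E = 6.0. df = 2, critical value = 5.991. Reject H₀.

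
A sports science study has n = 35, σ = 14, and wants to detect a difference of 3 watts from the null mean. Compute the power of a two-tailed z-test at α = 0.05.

SE = σ/√n = 14/√35 = 2.366. Non-centrality λ = d/SE = 3/2.366 = 1.268. Power ≈ Φ(λ - z_{α/2}) = Φ(1.268 - 1.96) = Φ(-0.692) = 0.244.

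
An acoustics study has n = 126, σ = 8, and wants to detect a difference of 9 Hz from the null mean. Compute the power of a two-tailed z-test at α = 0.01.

SE = σ/√n = 8/√126 = 0.713. Non-centrality λ = d/SE = 9/0.713 = 12.628. Power ≈ Φ(λ - z_{α/2}) = Φ(12.628 - 2.576) = Φ(10.052) = 1.0.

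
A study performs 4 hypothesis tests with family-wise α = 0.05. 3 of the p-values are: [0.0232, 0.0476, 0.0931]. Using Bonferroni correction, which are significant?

Bonferroni α = 0.05/4 = 0.0125. None of the given p-values are significant.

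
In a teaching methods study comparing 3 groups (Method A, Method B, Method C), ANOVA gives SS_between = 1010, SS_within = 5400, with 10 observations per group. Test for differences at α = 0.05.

df_between = 2, df_within = 27. F = MS_between/MS_within = 505.0/200.0 = 2.525. F_crit ≈ 3.354. Fail to reject H₀.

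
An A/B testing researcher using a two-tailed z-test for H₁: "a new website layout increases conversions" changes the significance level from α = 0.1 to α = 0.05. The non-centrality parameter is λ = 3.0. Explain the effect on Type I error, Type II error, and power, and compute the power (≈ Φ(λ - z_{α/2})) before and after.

Decreasing α from 0.1 to 0.05:
• Type I error rate decreases (α is the Type I rate by definition).
• Critical value moves from z_{α/2} = 1.645 to 1.96, so power = Φ(λ - z_{α/2}) goes from Φ(3.0 - 1.645) = 0.912 to Φ(3.0 - 1.96) = 0.851.
• Type II error rate β = 1 - power therefore increases (0.088 → 0.149).
Appropriate when false positives are costly — here, rolling out a layout that doesn't actually help — wasted engineering effort.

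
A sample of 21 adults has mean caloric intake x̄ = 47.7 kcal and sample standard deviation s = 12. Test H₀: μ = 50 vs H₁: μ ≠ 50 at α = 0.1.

t = (x̄ - μ₀)/(s/√n) = (47.7 - 50)/(12/√21) = -0.878. df = 20, critical t = ±1.725. Fail to reject H₀.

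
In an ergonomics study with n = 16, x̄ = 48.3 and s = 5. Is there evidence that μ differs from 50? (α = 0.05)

t = (x̄ - μ₀)/(s/√n) = (48.3 - 50)/(5/√16) = -1.36. df = 15, critical t = ±2.131. Fail to reject H₀.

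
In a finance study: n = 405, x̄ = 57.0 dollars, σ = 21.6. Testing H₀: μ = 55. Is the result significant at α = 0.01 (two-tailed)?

z = (57.0 - 55)/(21.6/√405) = 1.863. Since |z| ≤ 2.576, not significant at α = 0.01.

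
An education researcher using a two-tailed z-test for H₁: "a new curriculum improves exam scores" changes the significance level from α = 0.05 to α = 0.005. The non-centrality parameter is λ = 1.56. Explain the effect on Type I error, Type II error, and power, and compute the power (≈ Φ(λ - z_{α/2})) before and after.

Decreasing α from 0.05 to 0.005:
• Type I error rate decreases (α is the Type I rate by definition).
• Critical value moves from z_{α/2} = 1.96 to 2.807, so power = Φ(λ - z_{α/2}) goes from Φ(1.56 - 1.96) = 0.345 to Φ(1.56 - 2.807) = 0.106.
• Type II error rate β = 1 - power therefore increases (0.655 → 0.894).
Appropriate when false positives are costly — here, adopting a curriculum that gives no real benefit — disruption for nothing.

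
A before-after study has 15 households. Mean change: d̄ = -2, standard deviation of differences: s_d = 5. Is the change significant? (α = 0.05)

t = d̄/(s_d/√n) = -2/(5/√15) = -1.549. df = 14, critical t = ±2.145. Fail to reject H₀.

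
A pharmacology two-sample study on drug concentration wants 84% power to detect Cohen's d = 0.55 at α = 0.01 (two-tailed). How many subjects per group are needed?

z_{α/2} = 2.576, z_β = Φ⁻¹(0.84) = 0.994. For medium effect (d = 0.55): n per group = 2(z_{α/2} + z_β)²/d² = 2(2.576 + 0.994)²/0.55² = 84.3 → 85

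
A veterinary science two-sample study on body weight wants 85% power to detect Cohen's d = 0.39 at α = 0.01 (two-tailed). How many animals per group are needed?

z_{α/2} = 2.576, z_β = Φ⁻¹(0.85) = 1.036. For small effect (d = 0.39): n per group = 2(z_{α/2} + z_β)²/d² = 2(2.576 + 1.036)²/0.39² = 171.6 → 172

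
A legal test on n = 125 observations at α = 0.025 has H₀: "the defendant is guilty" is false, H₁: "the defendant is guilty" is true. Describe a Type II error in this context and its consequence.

Type II error: failing to reject H₀ when it is false — concluding that the defendant is guilty is not supported when in fact it is. Consequence: acquitting a guilty person.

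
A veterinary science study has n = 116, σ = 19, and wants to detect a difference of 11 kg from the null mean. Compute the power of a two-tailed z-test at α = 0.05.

SE = σ/√n = 19/√116 = 1.764. Non-centrality λ = d/SE = 11/1.764 = 6.235. Power ≈ Φ(λ - z_{α/2}) = Φ(6.235 - 1.96) = Φ(4.275) = 1.0.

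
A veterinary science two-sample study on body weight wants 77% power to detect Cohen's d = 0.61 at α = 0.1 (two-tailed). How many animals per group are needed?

z_{α/2} = 1.645, z_β = Φ⁻¹(0.77) = 0.739. For medium effect (d = 0.61): n per group = 2(z_{α/2} + z_β)²/d² = 2(1.645 + 0.739)²/0.61² = 30.5 → 31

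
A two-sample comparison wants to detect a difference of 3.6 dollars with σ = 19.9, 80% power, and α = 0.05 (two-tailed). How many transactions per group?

n per group = 2(z_α/2 + z_β)²σ²/d² = 2×(1.96 + 0.84)²×19.9²/3.6² = 479.1 → n = 480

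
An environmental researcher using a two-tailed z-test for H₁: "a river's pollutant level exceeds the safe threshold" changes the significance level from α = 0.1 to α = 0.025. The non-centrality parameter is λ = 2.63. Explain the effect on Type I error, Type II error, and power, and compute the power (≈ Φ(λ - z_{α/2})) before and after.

Decreasing α from 0.1 to 0.025:
• Type I error rate decreases (α is the Type I rate by definition).
• Critical value moves from z_{α/2} = 1.645 to 2.241, so power = Φ(λ - z_{α/2}) goes from Φ(2.63 - 1.645) = 0.838 to Φ(2.63 - 2.241) = 0.651.
• Type II error rate β = 1 - power therefore increases (0.162 → 0.349).
Appropriate when false positives are costly — here, shutting down a compliant factory unnecessarily.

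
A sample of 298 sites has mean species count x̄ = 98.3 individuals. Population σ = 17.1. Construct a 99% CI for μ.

CI = x̄ ± z*(σ/√n) = 98.3 ± 2.576(17.1/√298) = 98.3 ± 2.55 = (95.75, 100.85)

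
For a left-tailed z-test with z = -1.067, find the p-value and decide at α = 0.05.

p = P(Z < -1.067) = Φ(-1.067) ≈ 0.143. Since p ≥ 0.05, fail to reject H₀ (not significant) at α = 0.05.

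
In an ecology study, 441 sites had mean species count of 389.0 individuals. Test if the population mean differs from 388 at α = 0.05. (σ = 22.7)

z = (x̄ - μ₀)/(σ/√n) = (389.0 - 388)/(22.7/√441) = 0.925. Critical value: ±1.96. Since |0.925| ≤ 1.96, Fail to reject H₀.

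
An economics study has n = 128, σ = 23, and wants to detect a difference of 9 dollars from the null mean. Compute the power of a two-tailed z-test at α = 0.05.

SE = σ/√n = 23/√128 = 2.033. Non-centrality λ = d/SE = 9/2.033 = 4.427. Power ≈ Φ(λ - z_{α/2}) = Φ(4.427 - 1.96) = Φ(2.467) = 0.993.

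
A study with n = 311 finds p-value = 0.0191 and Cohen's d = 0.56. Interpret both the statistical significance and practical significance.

Statistically significant (p = 0.0191 < 0.05). Cohen's d = 0.56 indicates a medium effect size. Both statistical and practical significance should be considered.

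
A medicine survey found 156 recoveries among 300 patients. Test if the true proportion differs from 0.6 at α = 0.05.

p̂ = 0.52, p₀ = 0.6. z = (p̂ - p₀)/√(p₀(1-p₀)/n) = -2.828. Critical: ±1.96. Reject H₀.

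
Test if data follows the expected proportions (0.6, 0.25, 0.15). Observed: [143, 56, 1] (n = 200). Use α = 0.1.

Expected: [120.0, 50.0, 30.0]. χ² = 33.162. df = 2, critical = 4.605. Reject H₀.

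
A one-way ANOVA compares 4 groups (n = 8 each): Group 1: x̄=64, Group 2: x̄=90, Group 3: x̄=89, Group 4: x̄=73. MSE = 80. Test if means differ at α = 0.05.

Grand mean = 79.0. SS_between = 3856.0, MS_between = 1285.33. F = 16.067, F_crit ≈ 2.947. Reject H₀.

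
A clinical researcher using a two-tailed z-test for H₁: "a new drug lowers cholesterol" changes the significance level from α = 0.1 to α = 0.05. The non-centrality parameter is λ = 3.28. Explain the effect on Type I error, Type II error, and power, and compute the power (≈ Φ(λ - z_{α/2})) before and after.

Decreasing α from 0.1 to 0.05:
• Type I error rate decreases (α is the Type I rate by definition).
• Critical value moves from z_{α/2} = 1.645 to 1.96, so power = Φ(λ - z_{α/2}) goes from Φ(3.28 - 1.645) = 0.949 to Φ(3.28 - 1.96) = 0.907.
• Type II error rate β = 1 - power therefore increases (0.051 → 0.093).
Appropriate when false positives are costly — here, approving an ineffective drug — patients take a useless medication and may skip effective alternatives.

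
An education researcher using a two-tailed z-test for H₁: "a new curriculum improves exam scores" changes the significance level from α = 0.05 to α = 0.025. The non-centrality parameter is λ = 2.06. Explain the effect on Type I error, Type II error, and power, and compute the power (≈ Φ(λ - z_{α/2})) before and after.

Decreasing α from 0.05 to 0.025:
• Type I error rate decreases (α is the Type I rate by definition).
• Critical value moves from z_{α/2} = 1.96 to 2.241, so power = Φ(λ - z_{α/2}) goes from Φ(2.06 - 1.96) = 0.54 to Φ(2.06 - 2.241) = 0.428.
• Type II error rate β = 1 - power therefore increases (0.46 → 0.572).
Appropriate when false positives are costly — here, adopting a curriculum that gives no real benefit — disruption for nothing.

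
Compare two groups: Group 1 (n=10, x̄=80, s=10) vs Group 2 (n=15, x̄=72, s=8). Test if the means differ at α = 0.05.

Pooled sp = 8.84. t = 2.218, df = 23. Critical t = ±2.069. Reject H₀.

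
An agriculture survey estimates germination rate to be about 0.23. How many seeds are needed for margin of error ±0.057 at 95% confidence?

n = z²p(1-p)/E² = 1.96²×0.23×0.77/0.057² = 209.4 → n = 210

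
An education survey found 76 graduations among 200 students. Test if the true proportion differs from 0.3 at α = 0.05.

p̂ = 0.38, p₀ = 0.3. z = (p̂ - p₀)/√(p₀(1-p₀)/n) = 2.469. Critical: ±1.96. Reject H₀.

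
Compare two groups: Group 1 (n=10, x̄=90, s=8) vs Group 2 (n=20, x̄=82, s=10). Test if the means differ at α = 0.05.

Pooled sp = 9.4. t = 2.197, df = 28. Critical t = ±2.048. Reject H₀.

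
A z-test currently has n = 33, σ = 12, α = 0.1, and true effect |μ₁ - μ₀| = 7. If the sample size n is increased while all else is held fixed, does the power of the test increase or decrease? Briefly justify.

Power increases: a larger n shrinks the standard error σ/√n, moving the sampling distribution under H₁ further from the critical value.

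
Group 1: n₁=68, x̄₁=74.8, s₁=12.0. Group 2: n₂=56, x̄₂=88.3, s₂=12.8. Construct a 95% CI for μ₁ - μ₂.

Difference = -13.5. SE = √(12.0²/68 + 12.8²/56) = 2.246. CI = (-17.9, -9.1)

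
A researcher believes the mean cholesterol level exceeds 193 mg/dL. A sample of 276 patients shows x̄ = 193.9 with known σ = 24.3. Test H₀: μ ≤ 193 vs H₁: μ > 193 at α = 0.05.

z = 0.615. Critical value: 1.645. Fail to reject H₀.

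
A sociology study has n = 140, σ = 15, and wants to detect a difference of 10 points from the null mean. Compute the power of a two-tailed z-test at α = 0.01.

SE = σ/√n = 15/√140 = 1.268. Non-centrality λ = d/SE = 10/1.268 = 7.888. Power ≈ Φ(λ - z_{α/2}) = Φ(7.888 - 2.576) = Φ(5.312) = 1.0.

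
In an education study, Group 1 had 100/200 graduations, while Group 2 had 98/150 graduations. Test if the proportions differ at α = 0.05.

p̂₁ = 0.5, p̂₂ = 0.653, pooled p̂ = 0.566. z = -2.864. Critical: ±1.96. Reject H₀.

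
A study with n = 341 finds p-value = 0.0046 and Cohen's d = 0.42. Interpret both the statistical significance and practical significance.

Statistically significant (p = 0.0046 < 0.05). Cohen's d = 0.42 indicates a small effect size. Both statistical and practical significance should be considered.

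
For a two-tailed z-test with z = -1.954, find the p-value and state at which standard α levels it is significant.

p = 2·P(Z > |-1.954|) = 2·(1 - Φ(1.954)) ≈ 0.0507. Significant at α = 0.1.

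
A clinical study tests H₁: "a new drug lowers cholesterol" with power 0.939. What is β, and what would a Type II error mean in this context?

β = 1 - power = 1 - 0.939 = 0.061. A Type II error is failing to reject H₀ when H₀ is false (false negative) — here, failing to conclude that a new drug lowers cholesterol when in fact it is true. Consequence: shelving an effective drug — patients miss out on a treatment that would have helped.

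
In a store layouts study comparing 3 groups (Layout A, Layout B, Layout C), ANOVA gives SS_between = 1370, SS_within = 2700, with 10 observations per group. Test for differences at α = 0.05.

df_between = 2, df_within = 27. F = MS_between/MS_within = 685.0/100.0 = 6.85. F_crit ≈ 3.354. Reject H₀. At least one mean differs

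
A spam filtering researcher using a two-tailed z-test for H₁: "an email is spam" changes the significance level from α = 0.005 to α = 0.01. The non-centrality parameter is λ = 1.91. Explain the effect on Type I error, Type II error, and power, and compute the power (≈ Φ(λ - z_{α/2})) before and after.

Increasing α from 0.005 to 0.01:
• Type I error rate increases (α is the Type I rate by definition).
• Critical value moves from z_{α/2} = 2.807 to 2.576, so power = Φ(λ - z_{α/2}) goes from Φ(1.91 - 2.807) = 0.185 to Φ(1.91 - 2.576) = 0.253.
• Type II error rate β = 1 - power therefore decreases (0.815 → 0.747).
Appropriate when false negatives are costly — here, a spam email lands in the inbox.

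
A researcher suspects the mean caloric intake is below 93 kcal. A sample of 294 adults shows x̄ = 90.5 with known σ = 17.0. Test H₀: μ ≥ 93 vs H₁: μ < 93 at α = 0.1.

z = -2.522. Critical value: -1.28. Reject H₀.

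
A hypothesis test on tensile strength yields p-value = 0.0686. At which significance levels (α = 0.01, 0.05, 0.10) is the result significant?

p = 0.0686. Significant at: α = 0.1.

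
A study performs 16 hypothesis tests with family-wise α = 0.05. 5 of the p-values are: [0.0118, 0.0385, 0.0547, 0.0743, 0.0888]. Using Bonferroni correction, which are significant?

Bonferroni α = 0.05/16 = 0.00313. None of the given p-values are significant.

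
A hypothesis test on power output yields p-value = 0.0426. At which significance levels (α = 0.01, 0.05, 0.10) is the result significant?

p = 0.0426. Significant at: α = 0.05, 0.1.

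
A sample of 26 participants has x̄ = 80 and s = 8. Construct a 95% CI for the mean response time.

CI = x̄ ± t*(s/√n) = 80 ± 2.06(8/√26) = (76.77, 83.23)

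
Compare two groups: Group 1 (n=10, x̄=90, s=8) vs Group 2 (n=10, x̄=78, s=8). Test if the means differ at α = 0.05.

Pooled sp = 8.0. t = 3.354, df = 18. Critical t = ±2.101. Reject H₀.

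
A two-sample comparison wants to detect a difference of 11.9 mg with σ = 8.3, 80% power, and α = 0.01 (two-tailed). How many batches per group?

n per group = 2(z_α/2 + z_β)²σ²/d² = 2×(2.576 + 0.84)²×8.3²/11.9² = 11.4 → n = 12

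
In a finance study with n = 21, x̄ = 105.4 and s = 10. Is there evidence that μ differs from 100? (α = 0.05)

t = (x̄ - μ₀)/(s/√n) = (105.4 - 100)/(10/√21) = 2.475. df = 20, critical t = ±2.086. Reject H₀.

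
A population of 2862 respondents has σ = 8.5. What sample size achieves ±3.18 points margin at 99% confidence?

Without FPC: n₀ = (2.576×8.5/3.18)² = 47.411. With FPC: n = n₀N/(n₀+N-1) = 46.7 → n = 47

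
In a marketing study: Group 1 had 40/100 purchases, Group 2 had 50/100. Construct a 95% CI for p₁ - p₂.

p̂₁ = 0.4, p̂₂ = 0.5. Difference = -0.1. CI = (-0.237, 0.037)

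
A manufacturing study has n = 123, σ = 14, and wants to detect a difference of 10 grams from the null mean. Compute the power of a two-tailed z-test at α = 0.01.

SE = σ/√n = 14/√123 = 1.262. Non-centrality λ = d/SE = 10/1.262 = 7.922. Power ≈ Φ(λ - z_{α/2}) = Φ(7.922 - 2.576) = Φ(5.346) = 1.0.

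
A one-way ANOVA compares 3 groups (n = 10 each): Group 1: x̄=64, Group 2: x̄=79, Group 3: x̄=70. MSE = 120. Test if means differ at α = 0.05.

Grand mean = 71.0. SS_between = 1140.0, MS_between = 570.0. F = 4.75, F_crit ≈ 3.354. Reject H₀.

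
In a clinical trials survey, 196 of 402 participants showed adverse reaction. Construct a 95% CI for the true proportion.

p̂ = 0.488. CI = p̂ ± z*√(p̂(1-p̂)/n) = (0.439, 0.536)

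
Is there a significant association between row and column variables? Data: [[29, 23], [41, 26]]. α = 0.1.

χ² = 0.356. df = 1, critical = 2.706. Fail to reject H₀. No evidence of dependence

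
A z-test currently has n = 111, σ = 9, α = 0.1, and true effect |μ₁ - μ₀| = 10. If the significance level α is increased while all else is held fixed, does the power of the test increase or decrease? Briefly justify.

Power increases: a larger α lowers the critical value, so more of the H₁ sampling distribution falls in the rejection region.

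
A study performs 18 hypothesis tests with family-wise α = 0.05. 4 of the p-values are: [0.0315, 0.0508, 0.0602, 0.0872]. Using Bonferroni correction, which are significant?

Bonferroni α = 0.05/18 = 0.00278. None of the given p-values are significant.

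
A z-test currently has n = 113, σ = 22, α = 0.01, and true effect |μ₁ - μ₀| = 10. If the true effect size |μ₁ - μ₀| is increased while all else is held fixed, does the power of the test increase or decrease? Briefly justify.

Power increases: a larger true effect increases the non-centrality λ = |μ₁ - μ₀|/(σ/√n).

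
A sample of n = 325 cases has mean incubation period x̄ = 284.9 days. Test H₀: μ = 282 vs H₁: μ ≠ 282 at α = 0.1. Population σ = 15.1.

z = (x̄ - μ₀)/(σ/√n) = (284.9 - 282)/(15.1/√325) = 3.462. Critical value: ±1.645. Since |3.462| > 1.645, Reject H₀.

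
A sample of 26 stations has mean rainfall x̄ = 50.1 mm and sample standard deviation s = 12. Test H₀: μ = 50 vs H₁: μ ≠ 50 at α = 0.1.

t = (x̄ - μ₀)/(s/√n) = (50.1 - 50)/(12/√26) = 0.042. df = 25, critical t = ±1.708. Fail to reject H₀.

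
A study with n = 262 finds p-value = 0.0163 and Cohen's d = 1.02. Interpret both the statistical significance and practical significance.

Statistically significant (p = 0.0163 < 0.05). Cohen's d = 1.02 indicates a large effect size. Both statistical and practical significance should be considered.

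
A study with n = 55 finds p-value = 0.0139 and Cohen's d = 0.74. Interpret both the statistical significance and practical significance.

Statistically significant (p = 0.0139 < 0.05). Cohen's d = 0.74 indicates a medium effect size. Both statistical and practical significance should be considered.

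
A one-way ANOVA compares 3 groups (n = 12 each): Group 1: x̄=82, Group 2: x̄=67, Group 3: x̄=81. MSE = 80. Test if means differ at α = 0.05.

Grand mean = 76.67. SS_between = 1688.0, MS_between = 844.0. F = 10.55, F_crit ≈ 3.285. Reject H₀.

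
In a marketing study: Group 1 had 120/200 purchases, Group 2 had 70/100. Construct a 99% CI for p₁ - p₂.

p̂₁ = 0.6, p̂₂ = 0.7. Difference = -0.1. CI = (-0.248, 0.048)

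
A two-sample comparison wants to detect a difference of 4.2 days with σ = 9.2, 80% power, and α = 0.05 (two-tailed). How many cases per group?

n per group = 2(z_α/2 + z_β)²σ²/d² = 2×(1.96 + 0.84)²×9.2²/4.2² = 75.2 → n = 76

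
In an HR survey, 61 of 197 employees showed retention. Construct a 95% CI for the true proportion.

p̂ = 0.31. CI = p̂ ± z*√(p̂(1-p̂)/n) = (0.245, 0.374)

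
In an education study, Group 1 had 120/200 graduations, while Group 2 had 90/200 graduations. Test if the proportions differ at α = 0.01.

p̂₁ = 0.6, p̂₂ = 0.45, pooled p̂ = 0.525. z = 3.004. Critical: ±2.576. Reject H₀.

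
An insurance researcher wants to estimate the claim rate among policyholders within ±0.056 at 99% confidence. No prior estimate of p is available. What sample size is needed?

Conservative approach: use p = 0.5 (maximizes p(1-p) = 0.25). n = z²(0.25)/E² = 2.576²×0.25/0.056² = 529.0 → n = 529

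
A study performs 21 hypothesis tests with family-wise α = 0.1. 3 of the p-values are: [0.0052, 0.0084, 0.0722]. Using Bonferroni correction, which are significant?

Bonferroni α = 0.1/21 = 0.00476. None of the given p-values are significant.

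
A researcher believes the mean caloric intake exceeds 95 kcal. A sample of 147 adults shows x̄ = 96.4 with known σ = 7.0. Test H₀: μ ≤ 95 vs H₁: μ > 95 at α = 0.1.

z = 2.425. Critical value: 1.28. Reject H₀.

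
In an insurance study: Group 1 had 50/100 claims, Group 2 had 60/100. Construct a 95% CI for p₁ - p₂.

p̂₁ = 0.5, p̂₂ = 0.6. Difference = -0.1. CI = (-0.237, 0.037)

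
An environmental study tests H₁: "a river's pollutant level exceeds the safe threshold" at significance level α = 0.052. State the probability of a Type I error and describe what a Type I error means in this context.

P(Type I error) = α = 0.052. A Type I error is rejecting H₀ when H₀ is actually true (false positive) — here, concluding that a river's pollutant level exceeds the safe threshold when in fact this is not the case. Consequence: shutting down a compliant factory unnecessarily.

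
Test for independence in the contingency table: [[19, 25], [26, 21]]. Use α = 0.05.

χ² = 1.339. df = 1, critical = 3.841. Fail to reject H₀. No evidence of dependence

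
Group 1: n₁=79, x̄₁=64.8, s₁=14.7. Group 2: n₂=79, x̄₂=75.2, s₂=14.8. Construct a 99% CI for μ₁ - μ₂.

Difference = -10.4. SE = √(14.7²/79 + 14.8²/79) = 2.347. CI = (-16.45, -4.35)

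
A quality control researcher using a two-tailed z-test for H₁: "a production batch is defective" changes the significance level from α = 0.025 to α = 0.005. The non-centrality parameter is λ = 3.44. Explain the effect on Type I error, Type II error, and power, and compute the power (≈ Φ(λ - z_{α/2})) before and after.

Decreasing α from 0.025 to 0.005:
• Type I error rate decreases (α is the Type I rate by definition).
• Critical value moves from z_{α/2} = 2.241 to 2.807, so power = Φ(λ - z_{α/2}) goes from Φ(3.44 - 2.241) = 0.885 to Φ(3.44 - 2.807) = 0.737.
• Type II error rate β = 1 - power therefore increases (0.115 → 0.263).
Appropriate when false positives are costly — here, scrapping a good batch — wasted material and cost for no reason.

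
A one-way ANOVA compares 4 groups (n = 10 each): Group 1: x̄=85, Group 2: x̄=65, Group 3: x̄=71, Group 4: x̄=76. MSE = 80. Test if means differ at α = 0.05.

Grand mean = 74.25. SS_between = 2147.5, MS_between = 715.83. F = 8.948, F_crit ≈ 2.866. Reject H₀.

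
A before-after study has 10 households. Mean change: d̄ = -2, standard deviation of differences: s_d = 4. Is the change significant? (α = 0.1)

t = d̄/(s_d/√n) = -2/(4/√10) = -1.581. df = 9, critical t = ±1.833. Fail to reject H₀.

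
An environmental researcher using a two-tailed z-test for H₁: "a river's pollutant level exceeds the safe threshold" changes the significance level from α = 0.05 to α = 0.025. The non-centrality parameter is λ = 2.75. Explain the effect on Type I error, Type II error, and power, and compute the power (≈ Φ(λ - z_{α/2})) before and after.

Decreasing α from 0.05 to 0.025:
• Type I error rate decreases (α is the Type I rate by definition).
• Critical value moves from z_{α/2} = 1.96 to 2.241, so power = Φ(λ - z_{α/2}) goes from Φ(2.75 - 1.96) = 0.785 to Φ(2.75 - 2.241) = 0.695.
• Type II error rate β = 1 - power therefore increases (0.215 → 0.305).
Appropriate when false positives are costly — here, shutting down a compliant factory unnecessarily.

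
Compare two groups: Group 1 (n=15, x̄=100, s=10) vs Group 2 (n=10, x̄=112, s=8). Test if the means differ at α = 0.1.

Pooled sp = 9.27. t = -3.171, df = 23. Critical t = ±1.714. Reject H₀.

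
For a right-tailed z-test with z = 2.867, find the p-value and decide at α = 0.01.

p = P(Z > 2.867) = 1 - Φ(2.867) ≈ 0.0021. Since p < 0.01, reject H₀ (significant) at α = 0.01.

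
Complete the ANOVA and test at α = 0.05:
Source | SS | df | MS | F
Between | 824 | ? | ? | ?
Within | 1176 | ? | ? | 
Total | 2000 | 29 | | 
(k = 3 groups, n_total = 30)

df_between = 2, df_within = 27. MS_between = 412.0, MS_within = 43.56. F = 9.459, F_crit ≈ 3.354. Reject H₀.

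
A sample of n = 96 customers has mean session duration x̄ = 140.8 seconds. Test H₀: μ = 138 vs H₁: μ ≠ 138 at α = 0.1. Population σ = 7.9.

z = (x̄ - μ₀)/(σ/√n) = (140.8 - 138)/(7.9/√96) = 3.473. Critical value: ±1.645. Since |3.473| > 1.645, Reject H₀.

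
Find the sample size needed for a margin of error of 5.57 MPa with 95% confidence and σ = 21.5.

n = (z*σ/E)² = (1.96×21.5/5.57)² = 57.2 → n = 58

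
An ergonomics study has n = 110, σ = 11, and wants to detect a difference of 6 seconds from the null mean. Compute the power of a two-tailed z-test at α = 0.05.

SE = σ/√n = 11/√110 = 1.049. Non-centrality λ = d/SE = 6/1.049 = 5.721. Power ≈ Φ(λ - z_{α/2}) = Φ(5.721 - 1.96) = Φ(3.761) = 1.0.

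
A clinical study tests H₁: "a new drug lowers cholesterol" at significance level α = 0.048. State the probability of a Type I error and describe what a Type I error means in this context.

P(Type I error) = α = 0.048. A Type I error is rejecting H₀ when H₀ is actually true (false positive) — here, concluding that a new drug lowers cholesterol when in fact this is not the case. Consequence: approving an ineffective drug — patients take a useless medication and may skip effective alternatives.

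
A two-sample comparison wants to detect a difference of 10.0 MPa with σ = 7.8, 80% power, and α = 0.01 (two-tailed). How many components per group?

n per group = 2(z_α/2 + z_β)²σ²/d² = 2×(2.576 + 0.84)²×7.8²/10.0² = 14.2 → n = 15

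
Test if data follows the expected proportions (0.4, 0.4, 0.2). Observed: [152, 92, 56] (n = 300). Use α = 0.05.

Expected: [120.0, 120.0, 60.0]. χ² = 15.333. df = 2, critical = 5.991. Reject H₀.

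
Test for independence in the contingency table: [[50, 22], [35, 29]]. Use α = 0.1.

χ² = 3.148. df = 1, critical = 2.706. Reject H₀. Variables are dependent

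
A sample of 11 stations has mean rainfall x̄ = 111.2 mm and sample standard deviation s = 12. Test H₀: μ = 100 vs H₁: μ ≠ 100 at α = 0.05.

t = (x̄ - μ₀)/(s/√n) = (111.2 - 100)/(12/√11) = 3.096. df = 10, critical t = ±2.228. Reject H₀.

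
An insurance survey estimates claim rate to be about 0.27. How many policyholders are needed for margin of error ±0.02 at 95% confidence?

n = z²p(1-p)/E² = 1.96²×0.27×0.73/0.02² = 1892.9 → n = 1893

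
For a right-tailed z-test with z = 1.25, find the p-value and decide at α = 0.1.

p = P(Z > 1.25) = 1 - Φ(1.25) ≈ 0.1056. Since p ≥ 0.1, fail to reject H₀ (not significant) at α = 0.1.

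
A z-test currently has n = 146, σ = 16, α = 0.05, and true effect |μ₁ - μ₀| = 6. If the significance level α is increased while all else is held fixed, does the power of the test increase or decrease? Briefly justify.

Power increases: a larger α lowers the critical value, so more of the H₁ sampling distribution falls in the rejection region.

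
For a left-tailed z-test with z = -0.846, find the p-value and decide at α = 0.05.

p = P(Z < -0.846) = Φ(-0.846) ≈ 0.1988. Since p ≥ 0.05, fail to reject H₀ (not significant) at α = 0.05.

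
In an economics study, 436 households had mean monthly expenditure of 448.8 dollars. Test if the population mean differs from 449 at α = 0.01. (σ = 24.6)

z = (x̄ - μ₀)/(σ/√n) = (448.8 - 449)/(24.6/√436) = -0.17. Critical value: ±2.576. Since |-0.17| ≤ 2.576, Fail to reject H₀.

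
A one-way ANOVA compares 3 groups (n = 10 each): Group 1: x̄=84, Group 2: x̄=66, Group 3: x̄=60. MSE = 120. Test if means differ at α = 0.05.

Grand mean = 70.0. SS_between = 3120.0, MS_between = 1560.0. F = 13.0, F_crit ≈ 3.354. Reject H₀.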